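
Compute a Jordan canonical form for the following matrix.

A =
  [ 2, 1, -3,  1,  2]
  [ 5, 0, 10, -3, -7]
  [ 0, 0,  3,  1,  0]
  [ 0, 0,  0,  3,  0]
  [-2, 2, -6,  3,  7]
J_3(3) ⊕ J_2(3)

The characteristic polynomial is
  det(x·I − A) = x^5 - 15*x^4 + 90*x^3 - 270*x^2 + 405*x - 243 = (x - 3)^5

Eigenvalues and multiplicities (the geometric multiplicity of λ is n − rank(A − λI), which equals the number of Jordan blocks for λ):
  λ = 3: algebraic multiplicity = 5, geometric multiplicity = 2

Determining the block sizes for each eigenvalue:
  λ = 3: with am = 5 and gm = 2, the partition is not yet determined (e.g. several partitions of 5 into 2 parts exist). Let N = A − (3)·I. Computing rank(N^1) = 3, rank(N^2) = 1, rank(N^3) = 0; the number of blocks of size ≥ j is rank(N^{j−1}) − rank(N^j), giving [2, 2, 1]. So we have 1 block(s) of size 3, 1 block(s) of size 2 → block sizes [3, 2]

Assembling the blocks gives a Jordan form
J =
  [3, 1, 0, 0, 0]
  [0, 3, 1, 0, 0]
  [0, 0, 3, 0, 0]
  [0, 0, 0, 3, 1]
  [0, 0, 0, 0, 3]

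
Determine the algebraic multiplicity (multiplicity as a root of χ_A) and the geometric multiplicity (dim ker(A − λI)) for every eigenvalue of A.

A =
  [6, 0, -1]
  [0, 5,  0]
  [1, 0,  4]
λ = 5: alg = 3, geom = 2

Step 1 — factor the characteristic polynomial to read off the algebraic multiplicities:
  χ_A(x) = (x - 5)^3

Step 2 — compute geometric multiplicities via the rank-nullity identity g(λ) = n − rank(A − λI):
  rank(A − (5)·I) = 1, so dim ker(A − (5)·I) = n − 1 = 2

Summary:
  λ = 5: algebraic multiplicity = 3, geometric multiplicity = 2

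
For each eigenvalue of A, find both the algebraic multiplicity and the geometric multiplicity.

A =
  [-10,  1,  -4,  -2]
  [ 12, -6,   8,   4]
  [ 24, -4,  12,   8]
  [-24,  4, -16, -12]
λ = -4: alg = 4, geom = 3

Step 1 — factor the characteristic polynomial to read off the algebraic multiplicities:
  χ_A(x) = (x + 4)^4

Step 2 — compute geometric multiplicities via the rank-nullity identity g(λ) = n − rank(A − λI):
  rank(A − (-4)·I) = 1, so dim ker(A − (-4)·I) = n − 1 = 3

Summary:
  λ = -4: algebraic multiplicity = 4, geometric multiplicity = 3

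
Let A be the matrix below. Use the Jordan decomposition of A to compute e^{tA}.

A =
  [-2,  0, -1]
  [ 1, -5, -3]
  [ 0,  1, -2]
e^{tA} =
  [t^2*exp(-3*t)/2 + t*exp(-3*t) + exp(-3*t), -t^2*exp(-3*t)/2, -t^2*exp(-3*t) - t*exp(-3*t)]
  [-t^2*exp(-3*t)/2 + t*exp(-3*t), t^2*exp(-3*t)/2 - 2*t*exp(-3*t) + exp(-3*t), t^2*exp(-3*t) - 3*t*exp(-3*t)]
  [t^2*exp(-3*t)/2, -t^2*exp(-3*t)/2 + t*exp(-3*t), -t^2*exp(-3*t) + t*exp(-3*t) + exp(-3*t)]

Strategy: write A = P · J · P⁻¹ where J is a Jordan canonical form, so e^{tA} = P · e^{tJ} · P⁻¹, and e^{tJ} can be computed block-by-block.

A has Jordan form
J =
  [-3,  1,  0]
  [ 0, -3,  1]
  [ 0,  0, -3]
(up to reordering of blocks).

Per-block formulas:
  For a 3×3 Jordan block J_3(-3): exp(t · J_3(-3)) = e^(-3t)·(I + t·N + (t^2/2)·N^2), where N is the 3×3 nilpotent shift.

After assembling e^{tJ} and conjugating by P, we get:

e^{tA} =
  [t^2*exp(-3*t)/2 + t*exp(-3*t) + exp(-3*t), -t^2*exp(-3*t)/2, -t^2*exp(-3*t) - t*exp(-3*t)]
  [-t^2*exp(-3*t)/2 + t*exp(-3*t), t^2*exp(-3*t)/2 - 2*t*exp(-3*t) + exp(-3*t), t^2*exp(-3*t) - 3*t*exp(-3*t)]
  [t^2*exp(-3*t)/2, -t^2*exp(-3*t)/2 + t*exp(-3*t), -t^2*exp(-3*t) + t*exp(-3*t) + exp(-3*t)]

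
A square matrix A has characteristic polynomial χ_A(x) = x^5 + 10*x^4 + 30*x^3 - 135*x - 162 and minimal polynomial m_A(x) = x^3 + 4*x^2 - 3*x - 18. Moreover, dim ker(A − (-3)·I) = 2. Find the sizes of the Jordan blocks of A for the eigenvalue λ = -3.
Block sizes for λ = -3: [2, 2]

Step 1 — from the characteristic polynomial, algebraic multiplicity of λ = -3 is 4. From dim ker(A − (-3)·I) = 2, there are exactly 2 Jordan blocks for λ = -3.
Step 2 — from the minimal polynomial, the factor (x + 3)^2 tells us the largest block for λ = -3 has size 2.
Step 3 — with total size 4, 2 blocks, and largest block 2, the block sizes (in nonincreasing order) are [2, 2].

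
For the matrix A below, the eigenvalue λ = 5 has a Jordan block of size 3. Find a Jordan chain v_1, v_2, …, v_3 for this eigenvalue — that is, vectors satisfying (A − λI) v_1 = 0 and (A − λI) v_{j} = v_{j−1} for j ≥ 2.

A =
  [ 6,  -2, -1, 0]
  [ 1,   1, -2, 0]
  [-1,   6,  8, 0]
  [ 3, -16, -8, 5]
A Jordan chain for λ = 5 of length 3:
v_1 = (0, -1, 2, -5)ᵀ
v_2 = (1, 1, -1, 3)ᵀ
v_3 = (1, 0, 0, 0)ᵀ

Let N = A − (5)·I. We want v_3 with N^3 v_3 = 0 but N^2 v_3 ≠ 0; then v_{j-1} := N · v_j for j = 3, …, 2.

Pick v_3 = (1, 0, 0, 0)ᵀ.
Then v_2 = N · v_3 = (1, 1, -1, 3)ᵀ.
Then v_1 = N · v_2 = (0, -1, 2, -5)ᵀ.

Sanity check: (A − (5)·I) v_1 = (0, 0, 0, 0)ᵀ = 0. ✓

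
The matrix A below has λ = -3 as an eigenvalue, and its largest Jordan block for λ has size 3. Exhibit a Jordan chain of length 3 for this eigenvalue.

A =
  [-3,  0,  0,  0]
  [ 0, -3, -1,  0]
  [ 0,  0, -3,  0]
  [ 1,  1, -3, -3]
A Jordan chain for λ = -3 of length 3:
v_1 = (0, 0, 0, -1)ᵀ
v_2 = (0, -1, 0, -3)ᵀ
v_3 = (0, 0, 1, 0)ᵀ

Let N = A − (-3)·I. We want v_3 with N^3 v_3 = 0 but N^2 v_3 ≠ 0; then v_{j-1} := N · v_j for j = 3, …, 2.

Pick v_3 = (0, 0, 1, 0)ᵀ.
Then v_2 = N · v_3 = (0, -1, 0, -3)ᵀ.
Then v_1 = N · v_2 = (0, 0, 0, -1)ᵀ.

Sanity check: (A − (-3)·I) v_1 = (0, 0, 0, 0)ᵀ = 0. ✓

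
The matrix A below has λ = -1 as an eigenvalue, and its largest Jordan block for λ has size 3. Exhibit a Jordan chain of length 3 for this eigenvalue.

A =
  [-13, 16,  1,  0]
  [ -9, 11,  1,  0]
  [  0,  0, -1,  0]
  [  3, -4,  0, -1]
A Jordan chain for λ = -1 of length 3:
v_1 = (4, 3, 0, -1)ᵀ
v_2 = (1, 1, 0, 0)ᵀ
v_3 = (0, 0, 1, 0)ᵀ

Let N = A − (-1)·I. We want v_3 with N^3 v_3 = 0 but N^2 v_3 ≠ 0; then v_{j-1} := N · v_j for j = 3, …, 2.

Pick v_3 = (0, 0, 1, 0)ᵀ.
Then v_2 = N · v_3 = (1, 1, 0, 0)ᵀ.
Then v_1 = N · v_2 = (4, 3, 0, -1)ᵀ.

Sanity check: (A − (-1)·I) v_1 = (0, 0, 0, 0)ᵀ = 0. ✓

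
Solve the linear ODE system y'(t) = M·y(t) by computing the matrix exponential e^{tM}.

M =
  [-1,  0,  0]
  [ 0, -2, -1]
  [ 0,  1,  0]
e^{tM} =
  [exp(-t), 0, 0]
  [0, -t*exp(-t) + exp(-t), -t*exp(-t)]
  [0, t*exp(-t), t*exp(-t) + exp(-t)]

Strategy: write M = P · J · P⁻¹ where J is a Jordan canonical form, so e^{tM} = P · e^{tJ} · P⁻¹, and e^{tJ} can be computed block-by-block.

M has Jordan form
J =
  [-1,  1,  0]
  [ 0, -1,  0]
  [ 0,  0, -1]
(up to reordering of blocks).

Per-block formulas:
  For a 1×1 block at λ = -1: exp(t · [-1]) = [e^(-1t)].
  For a 2×2 Jordan block J_2(-1): exp(t · J_2(-1)) = e^(-1t)·(I + t·N), where N is the 2×2 nilpotent shift.

After assembling e^{tJ} and conjugating by P, we get:

e^{tM} =
  [exp(-t), 0, 0]
  [0, -t*exp(-t) + exp(-t), -t*exp(-t)]
  [0, t*exp(-t), t*exp(-t) + exp(-t)]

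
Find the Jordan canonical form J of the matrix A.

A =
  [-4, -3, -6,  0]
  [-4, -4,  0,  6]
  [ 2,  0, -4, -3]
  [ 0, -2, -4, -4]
J_2(-4) ⊕ J_2(-4)

The characteristic polynomial is
  det(x·I − A) = x^4 + 16*x^3 + 96*x^2 + 256*x + 256 = (x + 4)^4

Eigenvalues and multiplicities (the geometric multiplicity of λ is n − rank(A − λI), which equals the number of Jordan blocks for λ):
  λ = -4: algebraic multiplicity = 4, geometric multiplicity = 2

Determining the block sizes for each eigenvalue:
  λ = -4: with am = 4 and gm = 2, the partition is not yet determined (e.g. several partitions of 4 into 2 parts exist). Let N = A − (-4)·I. Computing rank(N^1) = 2, rank(N^2) = 0; the number of blocks of size ≥ j is rank(N^{j−1}) − rank(N^j), giving [2, 2]. So we have 2 block(s) of size 2 → block sizes [2, 2]

Assembling the blocks gives a Jordan form
J =
  [-4,  1,  0,  0]
  [ 0, -4,  0,  0]
  [ 0,  0, -4,  1]
  [ 0,  0,  0, -4]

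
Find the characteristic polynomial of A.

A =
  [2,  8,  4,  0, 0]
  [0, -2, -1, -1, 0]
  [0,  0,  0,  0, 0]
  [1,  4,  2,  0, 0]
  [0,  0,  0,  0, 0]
x^5

Expanding det(x·I − A) (e.g. by cofactor expansion or by noting that A is similar to its Jordan form J, which has the same characteristic polynomial as A) gives
  χ_A(x) = x^5
which factors as x^5. The eigenvalues (with algebraic multiplicities) are λ = 0 with multiplicity 5.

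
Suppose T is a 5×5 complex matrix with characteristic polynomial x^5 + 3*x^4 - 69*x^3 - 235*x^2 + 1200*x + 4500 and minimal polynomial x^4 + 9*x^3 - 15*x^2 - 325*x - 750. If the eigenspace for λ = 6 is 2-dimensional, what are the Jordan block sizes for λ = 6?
Block sizes for λ = 6: [1, 1]

Step 1 — from the characteristic polynomial, algebraic multiplicity of λ = 6 is 2. From dim ker(T − (6)·I) = 2, there are exactly 2 Jordan blocks for λ = 6.
Step 2 — from the minimal polynomial, the factor (x − 6) tells us the largest block for λ = 6 has size 1.
Step 3 — with total size 2, 2 blocks, and largest block 1, the block sizes (in nonincreasing order) are [1, 1].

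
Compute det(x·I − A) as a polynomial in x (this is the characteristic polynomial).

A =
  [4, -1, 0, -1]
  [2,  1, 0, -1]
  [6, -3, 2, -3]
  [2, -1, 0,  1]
x^4 - 8*x^3 + 24*x^2 - 32*x + 16

Expanding det(x·I − A) (e.g. by cofactor expansion or by noting that A is similar to its Jordan form J, which has the same characteristic polynomial as A) gives
  χ_A(x) = x^4 - 8*x^3 + 24*x^2 - 32*x + 16
which factors as (x - 2)^4. The eigenvalues (with algebraic multiplicities) are λ = 2 with multiplicity 4.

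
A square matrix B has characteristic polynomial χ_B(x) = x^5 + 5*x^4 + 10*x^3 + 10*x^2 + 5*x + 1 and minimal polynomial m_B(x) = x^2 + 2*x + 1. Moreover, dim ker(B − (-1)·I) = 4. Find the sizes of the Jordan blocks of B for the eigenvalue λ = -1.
Block sizes for λ = -1: [2, 1, 1, 1]

Step 1 — from the characteristic polynomial, algebraic multiplicity of λ = -1 is 5. From dim ker(B − (-1)·I) = 4, there are exactly 4 Jordan blocks for λ = -1.
Step 2 — from the minimal polynomial, the factor (x + 1)^2 tells us the largest block for λ = -1 has size 2.
Step 3 — with total size 5, 4 blocks, and largest block 2, the block sizes (in nonincreasing order) are [2, 1, 1, 1].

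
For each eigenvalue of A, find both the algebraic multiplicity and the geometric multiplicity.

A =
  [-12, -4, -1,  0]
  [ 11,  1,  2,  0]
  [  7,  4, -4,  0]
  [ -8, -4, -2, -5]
λ = -5: alg = 4, geom = 2

Step 1 — factor the characteristic polynomial to read off the algebraic multiplicities:
  χ_A(x) = (x + 5)^4

Step 2 — compute geometric multiplicities via the rank-nullity identity g(λ) = n − rank(A − λI):
  rank(A − (-5)·I) = 2, so dim ker(A − (-5)·I) = n − 2 = 2

Summary:
  λ = -5: algebraic multiplicity = 4, geometric multiplicity = 2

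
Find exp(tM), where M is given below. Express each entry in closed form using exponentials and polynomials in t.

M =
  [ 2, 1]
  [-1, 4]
e^{tM} =
  [-t*exp(3*t) + exp(3*t), t*exp(3*t)]
  [-t*exp(3*t), t*exp(3*t) + exp(3*t)]

Strategy: write M = P · J · P⁻¹ where J is a Jordan canonical form, so e^{tM} = P · e^{tJ} · P⁻¹, and e^{tJ} can be computed block-by-block.

M has Jordan form
J =
  [3, 1]
  [0, 3]
(up to reordering of blocks).

Per-block formulas:
  For a 2×2 Jordan block J_2(3): exp(t · J_2(3)) = e^(3t)·(I + t·N), where N is the 2×2 nilpotent shift.

After assembling e^{tJ} and conjugating by P, we get:

e^{tM} =
  [-t*exp(3*t) + exp(3*t), t*exp(3*t)]
  [-t*exp(3*t), t*exp(3*t) + exp(3*t)]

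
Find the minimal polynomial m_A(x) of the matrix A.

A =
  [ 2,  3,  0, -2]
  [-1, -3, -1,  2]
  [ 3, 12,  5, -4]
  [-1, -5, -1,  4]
x^3 - 6*x^2 + 12*x - 8

The characteristic polynomial is χ_A(x) = (x - 2)^4, so the eigenvalues are known. The minimal polynomial is
  m_A(x) = Π_λ (x − λ)^{k_λ}
where k_λ is the size of the *largest* Jordan block for λ (equivalently, the smallest k with (A − λI)^k v = 0 for every generalised eigenvector v of λ).

  λ = 2: largest Jordan block has size 3, contributing (x − 2)^3

So m_A(x) = (x - 2)^3 = x^3 - 6*x^2 + 12*x - 8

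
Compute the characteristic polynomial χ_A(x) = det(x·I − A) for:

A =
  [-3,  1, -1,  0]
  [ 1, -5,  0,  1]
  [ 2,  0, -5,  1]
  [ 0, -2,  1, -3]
x^4 + 16*x^3 + 96*x^2 + 256*x + 256

Expanding det(x·I − A) (e.g. by cofactor expansion or by noting that A is similar to its Jordan form J, which has the same characteristic polynomial as A) gives
  χ_A(x) = x^4 + 16*x^3 + 96*x^2 + 256*x + 256
which factors as (x + 4)^4. The eigenvalues (with algebraic multiplicities) are λ = -4 with multiplicity 4.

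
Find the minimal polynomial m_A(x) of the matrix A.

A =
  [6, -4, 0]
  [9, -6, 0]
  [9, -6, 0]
x^2

The characteristic polynomial is χ_A(x) = x^3, so the eigenvalues are known. The minimal polynomial is
  m_A(x) = Π_λ (x − λ)^{k_λ}
where k_λ is the size of the *largest* Jordan block for λ (equivalently, the smallest k with (A − λI)^k v = 0 for every generalised eigenvector v of λ).

  λ = 0: largest Jordan block has size 2, contributing (x − 0)^2

So m_A(x) = x^2 = x^2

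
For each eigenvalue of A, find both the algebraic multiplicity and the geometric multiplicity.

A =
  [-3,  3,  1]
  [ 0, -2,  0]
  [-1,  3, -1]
λ = -2: alg = 3, geom = 2

Step 1 — factor the characteristic polynomial to read off the algebraic multiplicities:
  χ_A(x) = (x + 2)^3

Step 2 — compute geometric multiplicities via the rank-nullity identity g(λ) = n − rank(A − λI):
  rank(A − (-2)·I) = 1, so dim ker(A − (-2)·I) = n − 1 = 2

Summary:
  λ = -2: algebraic multiplicity = 3, geometric multiplicity = 2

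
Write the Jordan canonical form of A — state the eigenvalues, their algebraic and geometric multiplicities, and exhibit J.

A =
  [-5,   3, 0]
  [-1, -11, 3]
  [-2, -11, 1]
J_3(-5)

The characteristic polynomial is
  det(x·I − A) = x^3 + 15*x^2 + 75*x + 125 = (x + 5)^3

Eigenvalues and multiplicities (the geometric multiplicity of λ is n − rank(A − λI), which equals the number of Jordan blocks for λ):
  λ = -5: algebraic multiplicity = 3, geometric multiplicity = 1

Determining the block sizes for each eigenvalue:
  λ = -5: one block (gm = 1), so the single block has size am = 3 → block sizes [3]

Assembling the blocks gives a Jordan form
J =
  [-5,  1,  0]
  [ 0, -5,  1]
  [ 0,  0, -5]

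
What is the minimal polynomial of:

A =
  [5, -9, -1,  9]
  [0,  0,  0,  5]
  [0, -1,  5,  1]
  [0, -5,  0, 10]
x^3 - 15*x^2 + 75*x - 125

The characteristic polynomial is χ_A(x) = (x - 5)^4, so the eigenvalues are known. The minimal polynomial is
  m_A(x) = Π_λ (x − λ)^{k_λ}
where k_λ is the size of the *largest* Jordan block for λ (equivalently, the smallest k with (A − λI)^k v = 0 for every generalised eigenvector v of λ).

  λ = 5: largest Jordan block has size 3, contributing (x − 5)^3

So m_A(x) = (x - 5)^3 = x^3 - 15*x^2 + 75*x - 125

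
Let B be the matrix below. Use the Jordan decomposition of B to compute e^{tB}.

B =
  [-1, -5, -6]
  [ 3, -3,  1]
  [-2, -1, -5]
e^{tB} =
  [t^2*exp(-3*t)/2 + 2*t*exp(-3*t) + exp(-3*t), -2*t^2*exp(-3*t) - 5*t*exp(-3*t), -5*t^2*exp(-3*t)/2 - 6*t*exp(-3*t)]
  [2*t^2*exp(-3*t) + 3*t*exp(-3*t), -8*t^2*exp(-3*t) + exp(-3*t), -10*t^2*exp(-3*t) + t*exp(-3*t)]
  [-3*t^2*exp(-3*t)/2 - 2*t*exp(-3*t), 6*t^2*exp(-3*t) - t*exp(-3*t), 15*t^2*exp(-3*t)/2 - 2*t*exp(-3*t) + exp(-3*t)]

Strategy: write B = P · J · P⁻¹ where J is a Jordan canonical form, so e^{tB} = P · e^{tJ} · P⁻¹, and e^{tJ} can be computed block-by-block.

B has Jordan form
J =
  [-3,  1,  0]
  [ 0, -3,  1]
  [ 0,  0, -3]
(up to reordering of blocks).

Per-block formulas:
  For a 3×3 Jordan block J_3(-3): exp(t · J_3(-3)) = e^(-3t)·(I + t·N + (t^2/2)·N^2), where N is the 3×3 nilpotent shift.

After assembling e^{tJ} and conjugating by P, we get:

e^{tB} =
  [t^2*exp(-3*t)/2 + 2*t*exp(-3*t) + exp(-3*t), -2*t^2*exp(-3*t) - 5*t*exp(-3*t), -5*t^2*exp(-3*t)/2 - 6*t*exp(-3*t)]
  [2*t^2*exp(-3*t) + 3*t*exp(-3*t), -8*t^2*exp(-3*t) + exp(-3*t), -10*t^2*exp(-3*t) + t*exp(-3*t)]
  [-3*t^2*exp(-3*t)/2 - 2*t*exp(-3*t), 6*t^2*exp(-3*t) - t*exp(-3*t), 15*t^2*exp(-3*t)/2 - 2*t*exp(-3*t) + exp(-3*t)]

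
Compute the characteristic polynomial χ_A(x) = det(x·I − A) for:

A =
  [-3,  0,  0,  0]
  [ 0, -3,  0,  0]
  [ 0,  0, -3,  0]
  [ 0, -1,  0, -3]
x^4 + 12*x^3 + 54*x^2 + 108*x + 81

Expanding det(x·I − A) (e.g. by cofactor expansion or by noting that A is similar to its Jordan form J, which has the same characteristic polynomial as A) gives
  χ_A(x) = x^4 + 12*x^3 + 54*x^2 + 108*x + 81
which factors as (x + 3)^4. The eigenvalues (with algebraic multiplicities) are λ = -3 with multiplicity 4.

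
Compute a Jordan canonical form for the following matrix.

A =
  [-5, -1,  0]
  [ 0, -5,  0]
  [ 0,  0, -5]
J_2(-5) ⊕ J_1(-5)

The characteristic polynomial is
  det(x·I − A) = x^3 + 15*x^2 + 75*x + 125 = (x + 5)^3

Eigenvalues and multiplicities (the geometric multiplicity of λ is n − rank(A − λI), which equals the number of Jordan blocks for λ):
  λ = -5: algebraic multiplicity = 3, geometric multiplicity = 2

Determining the block sizes for each eigenvalue:
  λ = -5: 2 blocks summing to 3 forces exactly one block of size 2 and the rest size 1 → block sizes [2, 1]

Assembling the blocks gives a Jordan form
J =
  [-5,  1,  0]
  [ 0, -5,  0]
  [ 0,  0, -5]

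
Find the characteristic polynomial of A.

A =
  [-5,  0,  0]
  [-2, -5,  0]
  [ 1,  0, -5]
x^3 + 15*x^2 + 75*x + 125

Expanding det(x·I − A) (e.g. by cofactor expansion or by noting that A is similar to its Jordan form J, which has the same characteristic polynomial as A) gives
  χ_A(x) = x^3 + 15*x^2 + 75*x + 125
which factors as (x + 5)^3. The eigenvalues (with algebraic multiplicities) are λ = -5 with multiplicity 3.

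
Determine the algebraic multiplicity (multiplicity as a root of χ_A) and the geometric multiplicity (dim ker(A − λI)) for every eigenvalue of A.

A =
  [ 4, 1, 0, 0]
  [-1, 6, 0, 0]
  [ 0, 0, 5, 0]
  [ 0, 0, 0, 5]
λ = 5: alg = 4, geom = 3

Step 1 — factor the characteristic polynomial to read off the algebraic multiplicities:
  χ_A(x) = (x - 5)^4

Step 2 — compute geometric multiplicities via the rank-nullity identity g(λ) = n − rank(A − λI):
  rank(A − (5)·I) = 1, so dim ker(A − (5)·I) = n − 1 = 3

Summary:
  λ = 5: algebraic multiplicity = 4, geometric multiplicity = 3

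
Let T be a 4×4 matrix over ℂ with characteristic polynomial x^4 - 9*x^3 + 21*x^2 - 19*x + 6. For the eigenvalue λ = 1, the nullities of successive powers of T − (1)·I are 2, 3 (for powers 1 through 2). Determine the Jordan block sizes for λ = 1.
Block sizes for λ = 1: [2, 1]

From the dimensions of kernels of powers, the number of Jordan blocks of size at least j is d_j − d_{j−1} where d_j = dim ker(N^j) (with d_0 = 0). Computing the differences gives [2, 1].
The number of blocks of size exactly k is (#blocks of size ≥ k) − (#blocks of size ≥ k + 1), so the partition is: 1 block(s) of size 1, 1 block(s) of size 2.
In nonincreasing order the block sizes are [2, 1].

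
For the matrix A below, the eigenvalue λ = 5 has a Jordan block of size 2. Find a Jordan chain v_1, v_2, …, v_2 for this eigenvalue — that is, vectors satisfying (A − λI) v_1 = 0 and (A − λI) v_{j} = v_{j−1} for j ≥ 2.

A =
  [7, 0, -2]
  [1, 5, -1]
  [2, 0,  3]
A Jordan chain for λ = 5 of length 2:
v_1 = (2, 1, 2)ᵀ
v_2 = (1, 0, 0)ᵀ

Let N = A − (5)·I. We want v_2 with N^2 v_2 = 0 but N^1 v_2 ≠ 0; then v_{j-1} := N · v_j for j = 2, …, 2.

Pick v_2 = (1, 0, 0)ᵀ.
Then v_1 = N · v_2 = (2, 1, 2)ᵀ.

Sanity check: (A − (5)·I) v_1 = (0, 0, 0)ᵀ = 0. ✓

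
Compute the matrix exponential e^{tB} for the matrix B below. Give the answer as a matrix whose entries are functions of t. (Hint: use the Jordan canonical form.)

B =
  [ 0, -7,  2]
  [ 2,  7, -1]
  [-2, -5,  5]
e^{tB} =
  [-t^2*exp(4*t) - 4*t*exp(4*t) + exp(4*t), -3*t^2*exp(4*t)/2 - 7*t*exp(4*t), t^2*exp(4*t)/2 + 2*t*exp(4*t)]
  [2*t*exp(4*t), 3*t*exp(4*t) + exp(4*t), -t*exp(4*t)]
  [-2*t^2*exp(4*t) - 2*t*exp(4*t), -3*t^2*exp(4*t) - 5*t*exp(4*t), t^2*exp(4*t) + t*exp(4*t) + exp(4*t)]

Strategy: write B = P · J · P⁻¹ where J is a Jordan canonical form, so e^{tB} = P · e^{tJ} · P⁻¹, and e^{tJ} can be computed block-by-block.

B has Jordan form
J =
  [4, 1, 0]
  [0, 4, 1]
  [0, 0, 4]
(up to reordering of blocks).

Per-block formulas:
  For a 3×3 Jordan block J_3(4): exp(t · J_3(4)) = e^(4t)·(I + t·N + (t^2/2)·N^2), where N is the 3×3 nilpotent shift.

After assembling e^{tJ} and conjugating by P, we get:

e^{tB} =
  [-t^2*exp(4*t) - 4*t*exp(4*t) + exp(4*t), -3*t^2*exp(4*t)/2 - 7*t*exp(4*t), t^2*exp(4*t)/2 + 2*t*exp(4*t)]
  [2*t*exp(4*t), 3*t*exp(4*t) + exp(4*t), -t*exp(4*t)]
  [-2*t^2*exp(4*t) - 2*t*exp(4*t), -3*t^2*exp(4*t) - 5*t*exp(4*t), t^2*exp(4*t) + t*exp(4*t) + exp(4*t)]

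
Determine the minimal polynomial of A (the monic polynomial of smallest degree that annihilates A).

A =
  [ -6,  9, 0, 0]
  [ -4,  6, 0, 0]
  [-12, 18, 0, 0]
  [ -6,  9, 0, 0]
x^2

The characteristic polynomial is χ_A(x) = x^4, so the eigenvalues are known. The minimal polynomial is
  m_A(x) = Π_λ (x − λ)^{k_λ}
where k_λ is the size of the *largest* Jordan block for λ (equivalently, the smallest k with (A − λI)^k v = 0 for every generalised eigenvector v of λ).

  λ = 0: largest Jordan block has size 2, contributing (x − 0)^2

So m_A(x) = x^2 = x^2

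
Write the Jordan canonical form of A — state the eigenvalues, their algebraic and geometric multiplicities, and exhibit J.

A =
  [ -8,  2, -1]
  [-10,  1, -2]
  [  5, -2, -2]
J_2(-3) ⊕ J_1(-3)

The characteristic polynomial is
  det(x·I − A) = x^3 + 9*x^2 + 27*x + 27 = (x + 3)^3

Eigenvalues and multiplicities (the geometric multiplicity of λ is n − rank(A − λI), which equals the number of Jordan blocks for λ):
  λ = -3: algebraic multiplicity = 3, geometric multiplicity = 2

Determining the block sizes for each eigenvalue:
  λ = -3: 2 blocks summing to 3 forces exactly one block of size 2 and the rest size 1 → block sizes [2, 1]

Assembling the blocks gives a Jordan form
J =
  [-3,  1,  0]
  [ 0, -3,  0]
  [ 0,  0, -3]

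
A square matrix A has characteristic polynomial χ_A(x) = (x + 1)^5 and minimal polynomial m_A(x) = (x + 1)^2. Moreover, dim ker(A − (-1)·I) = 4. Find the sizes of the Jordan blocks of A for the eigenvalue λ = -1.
Block sizes for λ = -1: [2, 1, 1, 1]

Step 1 — from the characteristic polynomial, algebraic multiplicity of λ = -1 is 5. From dim ker(A − (-1)·I) = 4, there are exactly 4 Jordan blocks for λ = -1.
Step 2 — from the minimal polynomial, the factor (x + 1)^2 tells us the largest block for λ = -1 has size 2.
Step 3 — with total size 5, 4 blocks, and largest block 2, the block sizes (in nonincreasing order) are [2, 1, 1, 1].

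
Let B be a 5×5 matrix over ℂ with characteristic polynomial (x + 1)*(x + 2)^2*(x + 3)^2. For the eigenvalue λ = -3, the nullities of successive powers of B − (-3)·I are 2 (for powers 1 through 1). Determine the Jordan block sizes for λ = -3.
Block sizes for λ = -3: [1, 1]

From the dimensions of kernels of powers, the number of Jordan blocks of size at least j is d_j − d_{j−1} where d_j = dim ker(N^j) (with d_0 = 0). Computing the differences gives [2].
The number of blocks of size exactly k is (#blocks of size ≥ k) − (#blocks of size ≥ k + 1), so the partition is: 2 block(s) of size 1.
In nonincreasing order the block sizes are [1, 1].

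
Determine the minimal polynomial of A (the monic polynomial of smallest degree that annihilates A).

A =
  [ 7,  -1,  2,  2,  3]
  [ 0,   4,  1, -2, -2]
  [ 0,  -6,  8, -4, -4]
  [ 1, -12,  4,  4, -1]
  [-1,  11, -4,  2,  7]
x^3 - 18*x^2 + 108*x - 216

The characteristic polynomial is χ_A(x) = (x - 6)^5, so the eigenvalues are known. The minimal polynomial is
  m_A(x) = Π_λ (x − λ)^{k_λ}
where k_λ is the size of the *largest* Jordan block for λ (equivalently, the smallest k with (A − λI)^k v = 0 for every generalised eigenvector v of λ).

  λ = 6: largest Jordan block has size 3, contributing (x − 6)^3

So m_A(x) = (x - 6)^3 = x^3 - 18*x^2 + 108*x - 216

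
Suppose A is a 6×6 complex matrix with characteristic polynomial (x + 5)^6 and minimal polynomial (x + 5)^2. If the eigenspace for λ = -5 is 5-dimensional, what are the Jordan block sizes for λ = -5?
Block sizes for λ = -5: [2, 1, 1, 1, 1]

Step 1 — from the characteristic polynomial, algebraic multiplicity of λ = -5 is 6. From dim ker(A − (-5)·I) = 5, there are exactly 5 Jordan blocks for λ = -5.
Step 2 — from the minimal polynomial, the factor (x + 5)^2 tells us the largest block for λ = -5 has size 2.
Step 3 — with total size 6, 5 blocks, and largest block 2, the block sizes (in nonincreasing order) are [2, 1, 1, 1, 1].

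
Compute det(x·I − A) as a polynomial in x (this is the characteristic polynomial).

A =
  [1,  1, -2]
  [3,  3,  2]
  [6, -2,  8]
x^3 - 12*x^2 + 48*x - 64

Expanding det(x·I − A) (e.g. by cofactor expansion or by noting that A is similar to its Jordan form J, which has the same characteristic polynomial as A) gives
  χ_A(x) = x^3 - 12*x^2 + 48*x - 64
which factors as (x - 4)^3. The eigenvalues (with algebraic multiplicities) are λ = 4 with multiplicity 3.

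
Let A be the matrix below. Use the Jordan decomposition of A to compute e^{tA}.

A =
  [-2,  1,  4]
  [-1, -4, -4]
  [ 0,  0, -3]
e^{tA} =
  [t*exp(-3*t) + exp(-3*t), t*exp(-3*t), 4*t*exp(-3*t)]
  [-t*exp(-3*t), -t*exp(-3*t) + exp(-3*t), -4*t*exp(-3*t)]
  [0, 0, exp(-3*t)]

Strategy: write A = P · J · P⁻¹ where J is a Jordan canonical form, so e^{tA} = P · e^{tJ} · P⁻¹, and e^{tJ} can be computed block-by-block.

A has Jordan form
J =
  [-3,  1,  0]
  [ 0, -3,  0]
  [ 0,  0, -3]
(up to reordering of blocks).

Per-block formulas:
  For a 1×1 block at λ = -3: exp(t · [-3]) = [e^(-3t)].
  For a 2×2 Jordan block J_2(-3): exp(t · J_2(-3)) = e^(-3t)·(I + t·N), where N is the 2×2 nilpotent shift.

After assembling e^{tJ} and conjugating by P, we get:

e^{tA} =
  [t*exp(-3*t) + exp(-3*t), t*exp(-3*t), 4*t*exp(-3*t)]
  [-t*exp(-3*t), -t*exp(-3*t) + exp(-3*t), -4*t*exp(-3*t)]
  [0, 0, exp(-3*t)]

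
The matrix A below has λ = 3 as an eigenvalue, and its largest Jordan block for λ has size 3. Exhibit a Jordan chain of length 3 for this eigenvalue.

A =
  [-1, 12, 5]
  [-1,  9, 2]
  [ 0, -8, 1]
A Jordan chain for λ = 3 of length 3:
v_1 = (4, -2, 8)ᵀ
v_2 = (-4, -1, 0)ᵀ
v_3 = (1, 0, 0)ᵀ

Let N = A − (3)·I. We want v_3 with N^3 v_3 = 0 but N^2 v_3 ≠ 0; then v_{j-1} := N · v_j for j = 3, …, 2.

Pick v_3 = (1, 0, 0)ᵀ.
Then v_2 = N · v_3 = (-4, -1, 0)ᵀ.
Then v_1 = N · v_2 = (4, -2, 8)ᵀ.

Sanity check: (A − (3)·I) v_1 = (0, 0, 0)ᵀ = 0. ✓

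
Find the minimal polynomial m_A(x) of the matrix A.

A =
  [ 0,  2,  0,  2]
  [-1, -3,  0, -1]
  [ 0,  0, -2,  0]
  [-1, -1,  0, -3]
x^2 + 4*x + 4

The characteristic polynomial is χ_A(x) = (x + 2)^4, so the eigenvalues are known. The minimal polynomial is
  m_A(x) = Π_λ (x − λ)^{k_λ}
where k_λ is the size of the *largest* Jordan block for λ (equivalently, the smallest k with (A − λI)^k v = 0 for every generalised eigenvector v of λ).

  λ = -2: largest Jordan block has size 2, contributing (x + 2)^2

So m_A(x) = (x + 2)^2 = x^2 + 4*x + 4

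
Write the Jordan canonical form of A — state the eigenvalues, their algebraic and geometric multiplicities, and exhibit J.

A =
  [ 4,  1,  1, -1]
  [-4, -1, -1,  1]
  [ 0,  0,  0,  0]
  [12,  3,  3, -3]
J_2(0) ⊕ J_1(0) ⊕ J_1(0)

The characteristic polynomial is
  det(x·I − A) = x^4

Eigenvalues and multiplicities (the geometric multiplicity of λ is n − rank(A − λI), which equals the number of Jordan blocks for λ):
  λ = 0: algebraic multiplicity = 4, geometric multiplicity = 3

Determining the block sizes for each eigenvalue:
  λ = 0: 3 blocks summing to 4 forces exactly one block of size 2 and the rest size 1 → block sizes [2, 1, 1]

Assembling the blocks gives a Jordan form
J =
  [0, 1, 0, 0]
  [0, 0, 0, 0]
  [0, 0, 0, 0]
  [0, 0, 0, 0]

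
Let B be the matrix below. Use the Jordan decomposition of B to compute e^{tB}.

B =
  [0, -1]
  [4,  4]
e^{tB} =
  [-2*t*exp(2*t) + exp(2*t), -t*exp(2*t)]
  [4*t*exp(2*t), 2*t*exp(2*t) + exp(2*t)]

Strategy: write B = P · J · P⁻¹ where J is a Jordan canonical form, so e^{tB} = P · e^{tJ} · P⁻¹, and e^{tJ} can be computed block-by-block.

B has Jordan form
J =
  [2, 1]
  [0, 2]
(up to reordering of blocks).

Per-block formulas:
  For a 2×2 Jordan block J_2(2): exp(t · J_2(2)) = e^(2t)·(I + t·N), where N is the 2×2 nilpotent shift.

After assembling e^{tJ} and conjugating by P, we get:

e^{tB} =
  [-2*t*exp(2*t) + exp(2*t), -t*exp(2*t)]
  [4*t*exp(2*t), 2*t*exp(2*t) + exp(2*t)]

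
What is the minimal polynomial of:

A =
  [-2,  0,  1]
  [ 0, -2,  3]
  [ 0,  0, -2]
x^2 + 4*x + 4

The characteristic polynomial is χ_A(x) = (x + 2)^3, so the eigenvalues are known. The minimal polynomial is
  m_A(x) = Π_λ (x − λ)^{k_λ}
where k_λ is the size of the *largest* Jordan block for λ (equivalently, the smallest k with (A − λI)^k v = 0 for every generalised eigenvector v of λ).

  λ = -2: largest Jordan block has size 2, contributing (x + 2)^2

So m_A(x) = (x + 2)^2 = x^2 + 4*x + 4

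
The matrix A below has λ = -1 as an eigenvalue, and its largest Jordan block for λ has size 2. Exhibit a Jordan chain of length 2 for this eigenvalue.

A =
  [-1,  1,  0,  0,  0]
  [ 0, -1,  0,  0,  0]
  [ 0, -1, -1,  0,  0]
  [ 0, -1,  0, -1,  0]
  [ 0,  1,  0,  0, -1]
A Jordan chain for λ = -1 of length 2:
v_1 = (1, 0, -1, -1, 1)ᵀ
v_2 = (0, 1, 0, 0, 0)ᵀ

Let N = A − (-1)·I. We want v_2 with N^2 v_2 = 0 but N^1 v_2 ≠ 0; then v_{j-1} := N · v_j for j = 2, …, 2.

Pick v_2 = (0, 1, 0, 0, 0)ᵀ.
Then v_1 = N · v_2 = (1, 0, -1, -1, 1)ᵀ.

Sanity check: (A − (-1)·I) v_1 = (0, 0, 0, 0, 0)ᵀ = 0. ✓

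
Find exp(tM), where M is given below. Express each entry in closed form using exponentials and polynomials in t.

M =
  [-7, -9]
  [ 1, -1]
e^{tM} =
  [-3*t*exp(-4*t) + exp(-4*t), -9*t*exp(-4*t)]
  [t*exp(-4*t), 3*t*exp(-4*t) + exp(-4*t)]

Strategy: write M = P · J · P⁻¹ where J is a Jordan canonical form, so e^{tM} = P · e^{tJ} · P⁻¹, and e^{tJ} can be computed block-by-block.

M has Jordan form
J =
  [-4,  1]
  [ 0, -4]
(up to reordering of blocks).

Per-block formulas:
  For a 2×2 Jordan block J_2(-4): exp(t · J_2(-4)) = e^(-4t)·(I + t·N), where N is the 2×2 nilpotent shift.

After assembling e^{tJ} and conjugating by P, we get:

e^{tM} =
  [-3*t*exp(-4*t) + exp(-4*t), -9*t*exp(-4*t)]
  [t*exp(-4*t), 3*t*exp(-4*t) + exp(-4*t)]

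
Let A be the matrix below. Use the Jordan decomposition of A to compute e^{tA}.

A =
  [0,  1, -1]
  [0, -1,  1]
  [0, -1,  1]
e^{tA} =
  [1, t, -t]
  [0, 1 - t, t]
  [0, -t, t + 1]

Strategy: write A = P · J · P⁻¹ where J is a Jordan canonical form, so e^{tA} = P · e^{tJ} · P⁻¹, and e^{tJ} can be computed block-by-block.

A has Jordan form
J =
  [0, 1, 0]
  [0, 0, 0]
  [0, 0, 0]
(up to reordering of blocks).

Per-block formulas:
  For a 2×2 Jordan block J_2(0): exp(t · J_2(0)) = e^(0t)·(I + t·N), where N is the 2×2 nilpotent shift.
  For a 1×1 block at λ = 0: exp(t · [0]) = [e^(0t)].

After assembling e^{tJ} and conjugating by P, we get:

e^{tA} =
  [1, t, -t]
  [0, 1 - t, t]
  [0, -t, t + 1]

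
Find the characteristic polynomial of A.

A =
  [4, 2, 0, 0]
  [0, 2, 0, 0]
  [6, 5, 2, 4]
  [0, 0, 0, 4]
x^4 - 12*x^3 + 52*x^2 - 96*x + 64

Expanding det(x·I − A) (e.g. by cofactor expansion or by noting that A is similar to its Jordan form J, which has the same characteristic polynomial as A) gives
  χ_A(x) = x^4 - 12*x^3 + 52*x^2 - 96*x + 64
which factors as (x - 4)^2*(x - 2)^2. The eigenvalues (with algebraic multiplicities) are λ = 2 with multiplicity 2, λ = 4 with multiplicity 2.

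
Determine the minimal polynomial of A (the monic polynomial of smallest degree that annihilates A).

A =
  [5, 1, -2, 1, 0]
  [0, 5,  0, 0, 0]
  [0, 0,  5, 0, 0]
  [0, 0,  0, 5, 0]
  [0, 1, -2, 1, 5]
x^2 - 10*x + 25

The characteristic polynomial is χ_A(x) = (x - 5)^5, so the eigenvalues are known. The minimal polynomial is
  m_A(x) = Π_λ (x − λ)^{k_λ}
where k_λ is the size of the *largest* Jordan block for λ (equivalently, the smallest k with (A − λI)^k v = 0 for every generalised eigenvector v of λ).

  λ = 5: largest Jordan block has size 2, contributing (x − 5)^2

So m_A(x) = (x - 5)^2 = x^2 - 10*x + 25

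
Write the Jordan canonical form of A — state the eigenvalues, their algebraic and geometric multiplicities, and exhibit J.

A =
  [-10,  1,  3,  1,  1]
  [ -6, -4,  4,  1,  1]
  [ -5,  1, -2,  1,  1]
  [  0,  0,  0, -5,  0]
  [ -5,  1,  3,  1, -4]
J_3(-5) ⊕ J_1(-5) ⊕ J_1(-5)

The characteristic polynomial is
  det(x·I − A) = x^5 + 25*x^4 + 250*x^3 + 1250*x^2 + 3125*x + 3125 = (x + 5)^5

Eigenvalues and multiplicities (the geometric multiplicity of λ is n − rank(A − λI), which equals the number of Jordan blocks for λ):
  λ = -5: algebraic multiplicity = 5, geometric multiplicity = 3

Determining the block sizes for each eigenvalue:
  λ = -5: with am = 5 and gm = 3, the partition is not yet determined (e.g. several partitions of 5 into 3 parts exist). Let N = A − (-5)·I. Computing rank(N^1) = 2, rank(N^2) = 1, rank(N^3) = 0; the number of blocks of size ≥ j is rank(N^{j−1}) − rank(N^j), giving [3, 1, 1]. So we have 1 block(s) of size 3, 2 block(s) of size 1 → block sizes [3, 1, 1]

Assembling the blocks gives a Jordan form
J =
  [-5,  1,  0,  0,  0]
  [ 0, -5,  1,  0,  0]
  [ 0,  0, -5,  0,  0]
  [ 0,  0,  0, -5,  0]
  [ 0,  0,  0,  0, -5]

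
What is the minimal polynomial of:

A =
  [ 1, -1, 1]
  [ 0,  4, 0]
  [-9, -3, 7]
x^2 - 8*x + 16

The characteristic polynomial is χ_A(x) = (x - 4)^3, so the eigenvalues are known. The minimal polynomial is
  m_A(x) = Π_λ (x − λ)^{k_λ}
where k_λ is the size of the *largest* Jordan block for λ (equivalently, the smallest k with (A − λI)^k v = 0 for every generalised eigenvector v of λ).

  λ = 4: largest Jordan block has size 2, contributing (x − 4)^2

So m_A(x) = (x - 4)^2 = x^2 - 8*x + 16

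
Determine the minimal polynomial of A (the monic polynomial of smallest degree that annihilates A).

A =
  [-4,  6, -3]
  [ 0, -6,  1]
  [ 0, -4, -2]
x^2 + 8*x + 16

The characteristic polynomial is χ_A(x) = (x + 4)^3, so the eigenvalues are known. The minimal polynomial is
  m_A(x) = Π_λ (x − λ)^{k_λ}
where k_λ is the size of the *largest* Jordan block for λ (equivalently, the smallest k with (A − λI)^k v = 0 for every generalised eigenvector v of λ).

  λ = -4: largest Jordan block has size 2, contributing (x + 4)^2

So m_A(x) = (x + 4)^2 = x^2 + 8*x + 16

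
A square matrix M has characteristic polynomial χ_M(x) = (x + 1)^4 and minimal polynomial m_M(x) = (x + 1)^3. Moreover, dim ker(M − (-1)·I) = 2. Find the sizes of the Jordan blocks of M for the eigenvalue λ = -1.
Block sizes for λ = -1: [3, 1]

Step 1 — from the characteristic polynomial, algebraic multiplicity of λ = -1 is 4. From dim ker(M − (-1)·I) = 2, there are exactly 2 Jordan blocks for λ = -1.
Step 2 — from the minimal polynomial, the factor (x + 1)^3 tells us the largest block for λ = -1 has size 3.
Step 3 — with total size 4, 2 blocks, and largest block 3, the block sizes (in nonincreasing order) are [3, 1].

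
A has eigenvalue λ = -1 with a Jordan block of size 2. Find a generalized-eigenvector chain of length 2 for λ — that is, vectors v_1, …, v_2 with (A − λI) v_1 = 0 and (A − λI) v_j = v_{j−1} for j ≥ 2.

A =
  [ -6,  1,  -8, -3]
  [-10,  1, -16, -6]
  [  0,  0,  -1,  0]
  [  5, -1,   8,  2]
A Jordan chain for λ = -1 of length 2:
v_1 = (-5, -10, 0, 5)ᵀ
v_2 = (1, 0, 0, 0)ᵀ

Let N = A − (-1)·I. We want v_2 with N^2 v_2 = 0 but N^1 v_2 ≠ 0; then v_{j-1} := N · v_j for j = 2, …, 2.

Pick v_2 = (1, 0, 0, 0)ᵀ.
Then v_1 = N · v_2 = (-5, -10, 0, 5)ᵀ.

Sanity check: (A − (-1)·I) v_1 = (0, 0, 0, 0)ᵀ = 0. ✓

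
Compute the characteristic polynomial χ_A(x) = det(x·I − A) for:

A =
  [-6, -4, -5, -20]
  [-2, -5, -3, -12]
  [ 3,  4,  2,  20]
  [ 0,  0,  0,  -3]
x^4 + 12*x^3 + 54*x^2 + 108*x + 81

Expanding det(x·I − A) (e.g. by cofactor expansion or by noting that A is similar to its Jordan form J, which has the same characteristic polynomial as A) gives
  χ_A(x) = x^4 + 12*x^3 + 54*x^2 + 108*x + 81
which factors as (x + 3)^4. The eigenvalues (with algebraic multiplicities) are λ = -3 with multiplicity 4.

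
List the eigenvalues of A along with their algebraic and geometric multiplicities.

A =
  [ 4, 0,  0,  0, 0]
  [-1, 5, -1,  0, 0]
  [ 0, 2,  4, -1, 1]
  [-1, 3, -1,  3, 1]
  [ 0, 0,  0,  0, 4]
λ = 4: alg = 5, geom = 3

Step 1 — factor the characteristic polynomial to read off the algebraic multiplicities:
  χ_A(x) = (x - 4)^5

Step 2 — compute geometric multiplicities via the rank-nullity identity g(λ) = n − rank(A − λI):
  rank(A − (4)·I) = 2, so dim ker(A − (4)·I) = n − 2 = 3

Summary:
  λ = 4: algebraic multiplicity = 5, geometric multiplicity = 3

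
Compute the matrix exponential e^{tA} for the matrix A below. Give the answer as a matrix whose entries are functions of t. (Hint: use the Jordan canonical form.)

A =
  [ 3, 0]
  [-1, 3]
e^{tA} =
  [exp(3*t), 0]
  [-t*exp(3*t), exp(3*t)]

Strategy: write A = P · J · P⁻¹ where J is a Jordan canonical form, so e^{tA} = P · e^{tJ} · P⁻¹, and e^{tJ} can be computed block-by-block.

A has Jordan form
J =
  [3, 1]
  [0, 3]
(up to reordering of blocks).

Per-block formulas:
  For a 2×2 Jordan block J_2(3): exp(t · J_2(3)) = e^(3t)·(I + t·N), where N is the 2×2 nilpotent shift.

After assembling e^{tJ} and conjugating by P, we get:

e^{tA} =
  [exp(3*t), 0]
  [-t*exp(3*t), exp(3*t)]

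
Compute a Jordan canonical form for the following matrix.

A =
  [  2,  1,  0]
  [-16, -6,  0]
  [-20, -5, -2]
J_2(-2) ⊕ J_1(-2)

The characteristic polynomial is
  det(x·I − A) = x^3 + 6*x^2 + 12*x + 8 = (x + 2)^3

Eigenvalues and multiplicities (the geometric multiplicity of λ is n − rank(A − λI), which equals the number of Jordan blocks for λ):
  λ = -2: algebraic multiplicity = 3, geometric multiplicity = 2

Determining the block sizes for each eigenvalue:
  λ = -2: 2 blocks summing to 3 forces exactly one block of size 2 and the rest size 1 → block sizes [2, 1]

Assembling the blocks gives a Jordan form
J =
  [-2,  1,  0]
  [ 0, -2,  0]
  [ 0,  0, -2]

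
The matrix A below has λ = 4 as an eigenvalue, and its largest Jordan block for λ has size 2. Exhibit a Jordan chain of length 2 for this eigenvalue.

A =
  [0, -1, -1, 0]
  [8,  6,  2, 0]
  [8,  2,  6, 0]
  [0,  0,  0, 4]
A Jordan chain for λ = 4 of length 2:
v_1 = (-4, 8, 8, 0)ᵀ
v_2 = (1, 0, 0, 0)ᵀ

Let N = A − (4)·I. We want v_2 with N^2 v_2 = 0 but N^1 v_2 ≠ 0; then v_{j-1} := N · v_j for j = 2, …, 2.

Pick v_2 = (1, 0, 0, 0)ᵀ.
Then v_1 = N · v_2 = (-4, 8, 8, 0)ᵀ.

Sanity check: (A − (4)·I) v_1 = (0, 0, 0, 0)ᵀ = 0. ✓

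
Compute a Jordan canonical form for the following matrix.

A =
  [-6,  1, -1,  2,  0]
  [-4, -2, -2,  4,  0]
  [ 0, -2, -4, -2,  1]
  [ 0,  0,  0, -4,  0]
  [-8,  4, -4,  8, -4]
J_3(-4) ⊕ J_1(-4) ⊕ J_1(-4)

The characteristic polynomial is
  det(x·I − A) = x^5 + 20*x^4 + 160*x^3 + 640*x^2 + 1280*x + 1024 = (x + 4)^5

Eigenvalues and multiplicities (the geometric multiplicity of λ is n − rank(A − λI), which equals the number of Jordan blocks for λ):
  λ = -4: algebraic multiplicity = 5, geometric multiplicity = 3

Determining the block sizes for each eigenvalue:
  λ = -4: with am = 5 and gm = 3, the partition is not yet determined (e.g. several partitions of 5 into 3 parts exist). Let N = A − (-4)·I. Computing rank(N^1) = 2, rank(N^2) = 1, rank(N^3) = 0; the number of blocks of size ≥ j is rank(N^{j−1}) − rank(N^j), giving [3, 1, 1]. So we have 1 block(s) of size 3, 2 block(s) of size 1 → block sizes [3, 1, 1]

Assembling the blocks gives a Jordan form
J =
  [-4,  1,  0,  0,  0]
  [ 0, -4,  1,  0,  0]
  [ 0,  0, -4,  0,  0]
  [ 0,  0,  0, -4,  0]
  [ 0,  0,  0,  0, -4]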